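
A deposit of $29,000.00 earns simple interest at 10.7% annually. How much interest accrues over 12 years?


Formula: I = P * r * t
Substituting: I = $29,000.00 * 0.107 * 12
Step: I = $29,000.00 * 1.284
I = $37,236.00

$37,236.00


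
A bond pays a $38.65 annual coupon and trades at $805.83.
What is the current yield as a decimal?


Formula: Current yield = annual coupon / price
Substituting: CY = $38.65 / $805.83
CY = 0.047963

0.047963


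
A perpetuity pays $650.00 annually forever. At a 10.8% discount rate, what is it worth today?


Formula: PV = C / r
Substituting: PV = $650.00 / 0.108
PV = $6,018.52

$6,018.52


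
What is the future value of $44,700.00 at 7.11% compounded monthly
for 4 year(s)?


Formula: FV = P * (1 + r/m)^(m*t)
Period rate: r/m = 0.0711 / 12 = 0.005925
Total periods: m*t = 12 * 4 = 48
Growth factor: (1 + 0.005925)^48 = 1.32785
FV = $44,700.00 * 1.32785 = $59,354.88

$59,354.88


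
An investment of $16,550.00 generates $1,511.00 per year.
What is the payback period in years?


Formula: Payback = investment / annual cash flow
Substituting: Payback = $16,550.00 / $1,511.00
Payback = 10.953 years

10.953 years


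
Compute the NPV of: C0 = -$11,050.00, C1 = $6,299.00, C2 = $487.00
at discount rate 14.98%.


Formula: NPV = C0 + C1/(1+r) + C2/(1+r)^2
Discount C1: $6,299.00 / (1 + 0.1498) = $5,478.34
Discount C2: $487.00 / (1 + 0.1498)^2 = $368.37
NPV = -$11,050.00 + $5,478.34 + $368.37 = -$5,203.29

-$5,203.29


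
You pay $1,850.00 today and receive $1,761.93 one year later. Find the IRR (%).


Formula: IRR = C1/C0 - 1
Substituting: IRR = $1,761.93 / $1,850.00 - 1
Ratio: 0.952395 - 1 = -0.047605
IRR = -4.7605%

-4.7605%


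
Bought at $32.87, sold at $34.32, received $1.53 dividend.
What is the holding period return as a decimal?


Formula: HPR = (P1 - P0 + D) / P0
Gain: $34.32 - $32.87 + $1.53 = $2.98
HPR = $2.98 / $32.87 = 0.0907

0.0907


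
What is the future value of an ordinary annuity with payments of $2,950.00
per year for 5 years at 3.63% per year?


Formula: FV = PMT * ((1+r)^n - 1) / r
Growth factor: (1 + 0.0363)^5 = 1.195164
Numerator: 1.195164 - 1 = 0.195164
FV = $2,950.00 * 0.195164 / 0.0363 = $15,860.43

$15,860.43


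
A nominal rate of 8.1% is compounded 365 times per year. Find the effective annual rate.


Formula: EAR = (1 + r/m)^m - 1
Period rate: r/m = 0.081 / 365 = 0.000222
Compounding: (1 + 0.000222)^365 = 1.084361
EAR = 1.084361 - 1 = 0.084361

0.084361


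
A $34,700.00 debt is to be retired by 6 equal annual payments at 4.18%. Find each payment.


Formula: PMT = PV * r / (1 - (1+r)^(-n))
Denominator: 1 - (1 + 0.0418)^(-6) = 0.217843
Numerator: $34,700.00 * 0.0418 = 1450.46
PMT = 1450.46 / 0.217843 = $6,658.28

$6,658.28


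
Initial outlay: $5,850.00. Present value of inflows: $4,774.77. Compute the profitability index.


Formula: PI = PV(cash flows) / initial investment
Substituting: PI = $4,774.77 / $5,850.00
PI = 0.8162

0.8162


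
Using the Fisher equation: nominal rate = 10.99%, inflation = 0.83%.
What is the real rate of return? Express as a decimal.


Formula: (1 + r_real) = (1 + r_nom) / (1 + inflation)
Substituting: (1 + r_real) = 1.1099 / 1.0083
(1 + r_real) = 1.100764
r_real = 1.100764 - 1 = 0.100764

0.100764


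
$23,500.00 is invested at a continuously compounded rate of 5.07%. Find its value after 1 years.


Formula: FV = P * e^(r*t)
Exponent: r*t = 0.0507 * 1 = 0.0507
e^(0.0507) = 1.052007
FV = $23,500.00 * 1.052007 = $24,722.17

$24,722.17


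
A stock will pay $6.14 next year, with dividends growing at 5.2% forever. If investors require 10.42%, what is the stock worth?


Formula: P = D1 / (r - g)
Spread: r - g = 0.1042 - 0.052 = 0.0522
Substituting: P = $6.14 / 0.0522
P = $117.62

$117.62


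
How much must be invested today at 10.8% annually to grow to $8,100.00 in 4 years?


Formula: PV = FV / (1 + r)^n
Substituting: PV = $8,100.00 / (1 + 0.108)^4
Discount factor: (1.108)^4 = 1.507159
PV = $8,100.00 / 1.507159 = $5,374.35

$5,374.35


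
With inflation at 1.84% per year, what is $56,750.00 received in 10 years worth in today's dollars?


Formula: Real value = nominal / (1 + inflation)^years
Price level: (1 + 0.0184)^10 = 1.200007
Real value = $56,750.00 / 1.200007 = $47,291.38

$47,291.38


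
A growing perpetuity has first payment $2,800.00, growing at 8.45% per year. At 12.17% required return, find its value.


Formula: PV = C / (r - g)
Spread: r - g = 0.1217 - 0.0845 = 0.0372
Substituting: PV = $2,800.00 / 0.0372
PV = $75,268.82

$75,268.82


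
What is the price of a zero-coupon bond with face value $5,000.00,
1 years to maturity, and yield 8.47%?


Formula: Price = FV / (1 + r)^n
Substituting: Price = $5,000.00 / (1 + 0.0847)^1
Discount factor: (1.0847)^1 = 1.0847
Price = $5,000.00 / 1.0847 = $4,609.57

$4,609.57


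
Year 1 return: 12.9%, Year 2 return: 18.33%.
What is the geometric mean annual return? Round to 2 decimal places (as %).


Formula: Geometric mean = ((1+r1)*(1+r2))^(1/2) - 1
Product: (1 + 0.129) * (1 + 0.1833) = 1.129 * 1.1833 = 1.335946
Square root: 1.335946^0.5 = 1.155831
Geometric mean = 1.155831 - 1 = 0.155831
As percentage: 15.58%

15.58%


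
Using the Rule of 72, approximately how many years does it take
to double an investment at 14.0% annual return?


Formula: Years ≈ 72 / r
Substituting: Years ≈ 72 / 14.0
Years ≈ 5.1

5.1 years


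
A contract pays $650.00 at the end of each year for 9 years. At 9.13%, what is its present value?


Formula: PV = PMT * (1 - (1+r)^(-n)) / r
Discount factor: (1 + 0.0913)^(-9) = 0.455515
Bracket: 1 - 0.455515 = 0.544485
PV = $650.00 * 0.544485 / 0.0913 = $3,876.40

$3,876.40


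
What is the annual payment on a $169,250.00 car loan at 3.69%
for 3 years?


Formula: PMT = PV * r / (1 - (1+r)^(-n))
Denominator: 1 - (1 + 0.0369)^(-3) = 0.103006
Numerator: $169,250.00 * 0.0369 = 6245.325
PMT = 6245.325 / 0.103006 = $60,630.50

$60,630.50


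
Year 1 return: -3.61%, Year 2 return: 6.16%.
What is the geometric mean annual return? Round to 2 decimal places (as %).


Formula: Geometric mean = ((1+r1)*(1+r2))^(1/2) - 1
Product: (1 + -0.0361) * (1 + 0.0616) = 0.9639 * 1.0616 = 1.023276
Square root: 1.023276^0.5 = 1.011571
Geometric mean = 1.011571 - 1 = 0.011571
As percentage: 1.16%

1.16%


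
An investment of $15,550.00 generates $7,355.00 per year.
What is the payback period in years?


Formula: Payback = investment / annual cash flow
Substituting: Payback = $15,550.00 / $7,355.00
Payback = 2.1142 years

2.1142 years


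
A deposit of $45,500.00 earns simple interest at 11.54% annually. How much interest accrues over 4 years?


Formula: I = P * r * t
Substituting: I = $45,500.00 * 0.1154 * 4
Step: I = $45,500.00 * 0.4616
I = $21,002.80

$21,002.80


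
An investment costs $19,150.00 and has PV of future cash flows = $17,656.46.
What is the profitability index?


Formula: PI = PV(cash flows) / initial investment
Substituting: PI = $17,656.46 / $19,150.00
PI = 0.922

0.922


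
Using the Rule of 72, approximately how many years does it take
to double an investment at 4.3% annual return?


Formula: Years ≈ 72 / r
Substituting: Years ≈ 72 / 4.3
Years ≈ 16.7

16.7 years


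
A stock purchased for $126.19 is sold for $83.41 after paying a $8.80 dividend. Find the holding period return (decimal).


Formula: HPR = (P1 - P0 + D) / P0
Gain: $83.41 - $126.19 + $8.80 = -$33.98
HPR = -$33.98 / $126.19 = -0.2693

-0.2693


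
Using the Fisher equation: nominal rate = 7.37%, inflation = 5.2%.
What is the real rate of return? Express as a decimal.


Formula: (1 + r_real) = (1 + r_nom) / (1 + inflation)
Substituting: (1 + r_real) = 1.0737 / 1.052
(1 + r_real) = 1.020627
r_real = 1.020627 - 1 = 0.020627

0.020627


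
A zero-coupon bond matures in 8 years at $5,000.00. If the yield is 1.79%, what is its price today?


Formula: Price = FV / (1 + r)^n
Substituting: Price = $5,000.00 / (1 + 0.0179)^8
Discount factor: (1.0179)^8 = 1.1525
Price = $5,000.00 / 1.1525 = $4,338.39

$4,338.39


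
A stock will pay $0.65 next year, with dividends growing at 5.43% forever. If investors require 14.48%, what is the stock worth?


Formula: P = D1 / (r - g)
Spread: r - g = 0.1448 - 0.0543 = 0.0905
Substituting: P = $0.65 / 0.0905
P = $7.18

$7.18


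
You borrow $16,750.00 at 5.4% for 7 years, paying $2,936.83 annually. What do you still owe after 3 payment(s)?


Formula: Balance = PV*(1+r)^k - PMT*((1+r)^k - 1)/r
Growth: (1 + 0.054)^3 = 1.170905
Accumulated factor: ((1+r)^k - 1)/r = 3.164916
Balance = $16,750.00 * 1.170905 - $2,936.83 * 3.164916
Balance = $10,317.85

$10,317.85


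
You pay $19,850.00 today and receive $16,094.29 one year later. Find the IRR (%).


Formula: IRR = C1/C0 - 1
Substituting: IRR = $16,094.29 / $19,850.00 - 1
Ratio: 0.810795 - 1 = -0.189205
IRR = -18.9205%

-18.9205%


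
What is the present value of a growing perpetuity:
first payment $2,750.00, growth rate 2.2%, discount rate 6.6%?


Formula: PV = C / (r - g)
Spread: r - g = 0.066 - 0.022 = 0.044
Substituting: PV = $2,750.00 / 0.044
PV = $62,500.00

$62,500.00


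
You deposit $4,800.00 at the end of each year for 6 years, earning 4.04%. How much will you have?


Formula: FV = PMT * ((1+r)^n - 1) / r
Growth factor: (1 + 0.0404)^6 = 1.268242
Numerator: 1.268242 - 1 = 0.268242
FV = $4,800.00 * 0.268242 / 0.0404 = $31,870.31

$31,870.31


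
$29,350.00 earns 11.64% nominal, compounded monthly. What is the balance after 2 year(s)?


Formula: FV = P * (1 + r/m)^(m*t)
Period rate: r/m = 0.1164 / 12 = 0.0097
Total periods: m*t = 12 * 2 = 24
Growth factor: (1 + 0.0097)^24 = 1.260714
FV = $29,350.00 * 1.260714 = $37,001.95

$37,001.95


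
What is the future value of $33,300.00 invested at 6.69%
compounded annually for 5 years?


Formula: FV = P * (1 + r)^n
Substituting: FV = $33,300.00 * (1 + 0.0669)^5
Growth factor: (1.0669)^5 = 1.382352
FV = $33,300.00 * 1.382352 = $46,032.31

$46,032.31


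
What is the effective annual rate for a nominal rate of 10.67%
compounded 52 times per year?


Formula: EAR = (1 + r/m)^m - 1
Period rate: r/m = 0.1067 / 52 = 0.002052
Compounding: (1 + 0.002052)^52 = 1.112479
EAR = 1.112479 - 1 = 0.112479

0.112479


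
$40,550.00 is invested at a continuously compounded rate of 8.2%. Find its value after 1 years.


Formula: FV = P * e^(r*t)
Exponent: r*t = 0.082 * 1 = 0.082
e^(0.082) = 1.085456
FV = $40,550.00 * 1.085456 = $44,015.23

$44,015.23


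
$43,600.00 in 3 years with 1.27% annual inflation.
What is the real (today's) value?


Formula: Real value = nominal / (1 + inflation)^years
Price level: (1 + 0.0127)^3 = 1.038586
Real value = $43,600.00 / 1.038586 = $41,980.16

$41,980.16


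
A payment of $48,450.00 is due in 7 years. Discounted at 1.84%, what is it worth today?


Formula: PV = FV / (1 + r)^n
Substituting: PV = $48,450.00 / (1 + 0.0184)^7
Discount factor: (1.0184)^7 = 1.136132
PV = $48,450.00 / 1.136132 = $42,644.70

$42,644.70


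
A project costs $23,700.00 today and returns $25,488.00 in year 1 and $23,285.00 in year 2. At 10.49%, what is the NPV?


Formula: NPV = C0 + C1/(1+r) + C2/(1+r)^2
Discount C1: $25,488.00 / (1 + 0.1049) = $23,068.15
Discount C2: $23,285.00 / (1 + 0.1049)^2 = $19,073.50
NPV = -$23,700.00 + $23,068.15 + $19,073.50 = $18,441.65

$18,441.65


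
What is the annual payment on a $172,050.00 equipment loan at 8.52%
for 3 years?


Formula: PMT = PV * r / (1 - (1+r)^(-n))
Denominator: 1 - (1 + 0.0852)^(-3) = 0.217525
Numerator: $172,050.00 * 0.0852 = 14658.66
PMT = 14658.66 / 0.217525 = $67,388.49

$67,388.49


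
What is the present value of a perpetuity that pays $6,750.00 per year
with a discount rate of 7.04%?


Formula: PV = C / r
Substituting: PV = $6,750.00 / 0.0704
PV = $95,880.68

$95,880.68


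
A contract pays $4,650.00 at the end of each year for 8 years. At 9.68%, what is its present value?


Formula: PV = PMT * (1 - (1+r)^(-n)) / r
Discount factor: (1 + 0.0968)^(-8) = 0.477508
Bracket: 1 - 0.477508 = 0.522492
PV = $4,650.00 * 0.522492 / 0.0968 = $25,099.06

$25,099.06


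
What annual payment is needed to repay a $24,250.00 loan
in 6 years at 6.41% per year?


Formula: PMT = PV * r / (1 - (1+r)^(-n))
Denominator: 1 - (1 + 0.0641)^(-6) = 0.311181
Numerator: $24,250.00 * 0.0641 = 1554.425
PMT = 1554.425 / 0.311181 = $4,995.25

$4,995.25


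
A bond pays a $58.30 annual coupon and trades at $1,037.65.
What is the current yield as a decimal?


Formula: Current yield = annual coupon / price
Substituting: CY = $58.30 / $1,037.65
CY = 0.056185

0.056185


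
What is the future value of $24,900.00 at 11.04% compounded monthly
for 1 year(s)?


Formula: FV = P * (1 + r/m)^(m*t)
Period rate: r/m = 0.1104 / 12 = 0.0092
Total periods: m*t = 12 * 1 = 12
Growth factor: (1 + 0.0092)^12 = 1.116161
FV = $24,900.00 * 1.116161 = $27,792.41

$27,792.41


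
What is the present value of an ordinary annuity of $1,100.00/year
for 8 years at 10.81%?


Formula: PV = PMT * (1 - (1+r)^(-n)) / r
Discount factor: (1 + 0.1081)^(-8) = 0.439915
Bracket: 1 - 0.439915 = 0.560085
PV = $1,100.00 * 0.560085 / 0.1081 = $5,699.30

$5,699.30


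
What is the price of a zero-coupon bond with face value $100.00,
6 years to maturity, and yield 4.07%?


Formula: Price = FV / (1 + r)^n
Substituting: Price = $100.00 / (1 + 0.0407)^6
Discount factor: (1.0407)^6 = 1.270438
Price = $100.00 / 1.270438 = $78.71

$78.71


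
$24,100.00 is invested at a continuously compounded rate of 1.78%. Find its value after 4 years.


Formula: FV = P * e^(r*t)
Exponent: r*t = 0.0178 * 4 = 0.0712
e^(0.0712) = 1.073796
FV = $24,100.00 * 1.073796 = $25,878.48

$25,878.48


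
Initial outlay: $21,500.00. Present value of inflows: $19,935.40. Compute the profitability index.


Formula: PI = PV(cash flows) / initial investment
Substituting: PI = $19,935.40 / $21,500.00
PI = 0.9272

0.9272


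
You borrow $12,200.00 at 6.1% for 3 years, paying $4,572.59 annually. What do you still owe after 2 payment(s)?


Formula: Balance = PV*(1+r)^k - PMT*((1+r)^k - 1)/r
Growth: (1 + 0.061)^2 = 1.125721
Accumulated factor: ((1+r)^k - 1)/r = 2.061
Balance = $12,200.00 * 1.125721 - $4,572.59 * 2.061
Balance = $4,309.69

$4,309.69


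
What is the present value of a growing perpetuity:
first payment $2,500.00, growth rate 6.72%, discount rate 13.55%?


Formula: PV = C / (r - g)
Spread: r - g = 0.1355 - 0.0672 = 0.0683
Substituting: PV = $2,500.00 / 0.0683
PV = $36,603.22

$36,603.22


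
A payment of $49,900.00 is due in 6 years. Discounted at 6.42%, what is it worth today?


Formula: PV = FV / (1 + r)^n
Substituting: PV = $49,900.00 / (1 + 0.0642)^6
Discount factor: (1.0642)^6 = 1.452578
PV = $49,900.00 / 1.452578 = $34,352.71

$34,352.71


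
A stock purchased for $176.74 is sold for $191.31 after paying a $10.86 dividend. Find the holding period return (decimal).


Formula: HPR = (P1 - P0 + D) / P0
Gain: $191.31 - $176.74 + $10.86 = $25.43
HPR = $25.43 / $176.74 = 0.1439

0.1439


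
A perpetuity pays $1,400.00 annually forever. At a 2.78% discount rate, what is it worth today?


Formula: PV = C / r
Substituting: PV = $1,400.00 / 0.0278
PV = $50,359.71

$50,359.71


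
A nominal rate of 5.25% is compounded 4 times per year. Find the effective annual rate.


Formula: EAR = (1 + r/m)^m - 1
Period rate: r/m = 0.0525 / 4 = 0.013125
Compounding: (1 + 0.013125)^4 = 1.053543
EAR = 1.053543 - 1 = 0.053543

0.053543


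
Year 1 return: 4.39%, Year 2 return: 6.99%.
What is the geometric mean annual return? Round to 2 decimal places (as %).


Formula: Geometric mean = ((1+r1)*(1+r2))^(1/2) - 1
Product: (1 + 0.0439) * (1 + 0.0699) = 1.0439 * 1.0699 = 1.116869
Square root: 1.116869^0.5 = 1.05682
Geometric mean = 1.05682 - 1 = 0.05682
As percentage: 5.68%

5.68%


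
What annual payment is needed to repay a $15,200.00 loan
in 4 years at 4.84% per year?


Formula: PMT = PV * r / (1 - (1+r)^(-n))
Denominator: 1 - (1 + 0.0484)^(-4) = 0.172264
Numerator: $15,200.00 * 0.0484 = 735.68
PMT = 735.68 / 0.172264 = $4,270.66

$4,270.66


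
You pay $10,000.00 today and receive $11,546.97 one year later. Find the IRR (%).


Formula: IRR = C1/C0 - 1
Substituting: IRR = $11,546.97 / $10,000.00 - 1
Ratio: 1.154697 - 1 = 0.154697
IRR = 15.4697%

15.4697%


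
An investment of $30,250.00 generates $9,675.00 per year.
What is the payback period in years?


Formula: Payback = investment / annual cash flow
Substituting: Payback = $30,250.00 / $9,675.00
Payback = 3.1266 years

3.1266 years


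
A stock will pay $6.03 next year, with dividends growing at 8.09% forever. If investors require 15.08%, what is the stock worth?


Formula: P = D1 / (r - g)
Spread: r - g = 0.1508 - 0.0809 = 0.0699
Substituting: P = $6.03 / 0.0699
P = $86.27

$86.27


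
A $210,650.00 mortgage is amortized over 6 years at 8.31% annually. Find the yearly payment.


Formula: PMT = PV * r / (1 - (1+r)^(-n))
Denominator: 1 - (1 + 0.0831)^(-6) = 0.380575
Numerator: $210,650.00 * 0.0831 = 17505.015
PMT = 17505.015 / 0.380575 = $45,996.22

$45,996.22


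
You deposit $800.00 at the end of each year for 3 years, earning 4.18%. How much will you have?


Formula: FV = PMT * ((1+r)^n - 1) / r
Growth factor: (1 + 0.0418)^3 = 1.130715
Numerator: 1.130715 - 1 = 0.130715
FV = $800.00 * 0.130715 / 0.0418 = $2,501.72

$2,501.72


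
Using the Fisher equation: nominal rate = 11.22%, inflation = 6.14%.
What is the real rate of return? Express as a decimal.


Formula: (1 + r_real) = (1 + r_nom) / (1 + inflation)
Substituting: (1 + r_real) = 1.1122 / 1.0614
(1 + r_real) = 1.047861
r_real = 1.047861 - 1 = 0.047861

0.047861


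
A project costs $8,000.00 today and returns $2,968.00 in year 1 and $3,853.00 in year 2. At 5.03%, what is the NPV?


Formula: NPV = C0 + C1/(1+r) + C2/(1+r)^2
Discount C1: $2,968.00 / (1 + 0.0503) = $2,825.86
Discount C2: $3,853.00 / (1 + 0.0503)^2 = $3,492.79
NPV = -$8,000.00 + $2,825.86 + $3,492.79 = -$1,681.35

-$1,681.35


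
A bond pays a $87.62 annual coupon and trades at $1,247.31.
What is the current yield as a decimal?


Formula: Current yield = annual coupon / price
Substituting: CY = $87.62 / $1,247.31
CY = 0.070247

0.070247


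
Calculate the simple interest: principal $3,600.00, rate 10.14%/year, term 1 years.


Formula: I = P * r * t
Substituting: I = $3,600.00 * 0.1014 * 1
Step: I = $3,600.00 * 0.1014
I = $365.04

$365.04


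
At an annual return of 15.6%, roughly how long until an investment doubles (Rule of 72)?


Formula: Years ≈ 72 / r
Substituting: Years ≈ 72 / 15.6
Years ≈ 4.6

4.6 years


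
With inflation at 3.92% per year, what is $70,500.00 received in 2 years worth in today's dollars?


Formula: Real value = nominal / (1 + inflation)^years
Price level: (1 + 0.0392)^2 = 1.079937
Real value = $70,500.00 / 1.079937 = $65,281.61

$65,281.61


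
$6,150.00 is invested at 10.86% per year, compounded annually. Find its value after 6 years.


Formula: FV = P * (1 + r)^n
Substituting: FV = $6,150.00 * (1 + 0.1086)^6
Growth factor: (1.1086)^6 = 1.856305
FV = $6,150.00 * 1.856305 = $11,416.27

$11,416.27


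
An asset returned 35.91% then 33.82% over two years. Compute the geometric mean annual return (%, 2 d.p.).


Formula: Geometric mean = ((1+r1)*(1+r2))^(1/2) - 1
Product: (1 + 0.3591) * (1 + 0.3382) = 1.3591 * 1.3382 = 1.818748
Square root: 1.818748^0.5 = 1.34861
Geometric mean = 1.34861 - 1 = 0.34861
As percentage: 34.86%

34.86%


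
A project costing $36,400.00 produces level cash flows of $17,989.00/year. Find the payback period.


Formula: Payback = investment / annual cash flow
Substituting: Payback = $36,400.00 / $17,989.00
Payback = 2.0235 years

2.0235 years


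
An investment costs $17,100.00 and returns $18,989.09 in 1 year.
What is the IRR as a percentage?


Formula: IRR = C1/C0 - 1
Substituting: IRR = $18,989.09 / $17,100.00 - 1
Ratio: 1.110473 - 1 = 0.110473
IRR = 11.0473%

11.0473%


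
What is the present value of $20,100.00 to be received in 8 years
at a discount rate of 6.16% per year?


Formula: PV = FV / (1 + r)^n
Substituting: PV = $20,100.00 / (1 + 0.0616)^8
Discount factor: (1.0616)^8 = 1.613197
PV = $20,100.00 / 1.613197 = $12,459.73

$12,459.73


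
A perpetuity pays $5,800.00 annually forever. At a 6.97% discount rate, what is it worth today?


Formula: PV = C / r
Substituting: PV = $5,800.00 / 0.0697
PV = $83,213.77

$83,213.77


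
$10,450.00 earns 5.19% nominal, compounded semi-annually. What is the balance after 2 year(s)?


Formula: FV = P * (1 + r/m)^(m*t)
Period rate: r/m = 0.0519 / 2 = 0.02595
Total periods: m*t = 2 * 2 = 4
Growth factor: (1 + 0.02595)^4 = 1.107911
FV = $10,450.00 * 1.107911 = $11,577.67

$11,577.67


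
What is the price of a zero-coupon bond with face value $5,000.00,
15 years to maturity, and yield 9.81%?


Formula: Price = FV / (1 + r)^n
Substituting: Price = $5,000.00 / (1 + 0.0981)^15
Discount factor: (1.0981)^15 = 4.070318
Price = $5,000.00 / 4.070318 = $1,228.41

$1,228.41


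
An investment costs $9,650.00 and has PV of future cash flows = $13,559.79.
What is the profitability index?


Formula: PI = PV(cash flows) / initial investment
Substituting: PI = $13,559.79 / $9,650.00
PI = 1.4052

1.4052


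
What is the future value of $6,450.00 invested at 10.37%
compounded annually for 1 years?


Formula: FV = P * (1 + r)^n
Substituting: FV = $6,450.00 * (1 + 0.1037)^1
Growth factor: (1.1037)^1 = 1.1037
FV = $6,450.00 * 1.1037 = $7,118.87

$7,118.87


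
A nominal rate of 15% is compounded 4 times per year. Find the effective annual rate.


Formula: EAR = (1 + r/m)^m - 1
Period rate: r/m = 0.15 / 4 = 0.0375
Compounding: (1 + 0.0375)^4 = 1.15865
EAR = 1.15865 - 1 = 0.15865

0.15865


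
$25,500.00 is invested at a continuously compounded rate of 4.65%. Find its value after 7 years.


Formula: FV = P * e^(r*t)
Exponent: r*t = 0.0465 * 7 = 0.3255
e^(0.3255) = 1.384723
FV = $25,500.00 * 1.384723 = $35,310.43

$35,310.43


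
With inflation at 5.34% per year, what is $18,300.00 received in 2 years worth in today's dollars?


Formula: Real value = nominal / (1 + inflation)^years
Price level: (1 + 0.0534)^2 = 1.109652
Real value = $18,300.00 / 1.109652 = $16,491.66

$16,491.66


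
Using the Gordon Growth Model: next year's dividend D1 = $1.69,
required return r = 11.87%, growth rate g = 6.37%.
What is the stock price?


Formula: P = D1 / (r - g)
Spread: r - g = 0.1187 - 0.0637 = 0.055
Substituting: P = $1.69 / 0.055
P = $30.73

$30.73


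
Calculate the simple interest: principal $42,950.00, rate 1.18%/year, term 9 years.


Formula: I = P * r * t
Substituting: I = $42,950.00 * 0.0118 * 9
Step: I = $42,950.00 * 0.1062
I = $4,561.29

$4,561.29


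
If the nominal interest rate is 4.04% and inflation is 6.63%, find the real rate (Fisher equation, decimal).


Formula: (1 + r_real) = (1 + r_nom) / (1 + inflation)
Substituting: (1 + r_real) = 1.0404 / 1.0663
(1 + r_real) = 0.97571
r_real = 0.97571 - 1 = -0.02429

-0.02429


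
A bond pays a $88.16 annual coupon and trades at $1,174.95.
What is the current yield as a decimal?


Formula: Current yield = annual coupon / price
Substituting: CY = $88.16 / $1,174.95
CY = 0.075033

0.075033


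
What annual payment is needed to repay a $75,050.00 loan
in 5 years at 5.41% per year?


Formula: PMT = PV * r / (1 - (1+r)^(-n))
Denominator: 1 - (1 + 0.0541)^(-5) = 0.231594
Numerator: $75,050.00 * 0.0541 = 4060.205
PMT = 4060.205 / 0.231594 = $17,531.59

$17,531.59


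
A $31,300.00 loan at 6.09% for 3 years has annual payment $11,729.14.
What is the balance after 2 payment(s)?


Formula: Balance = PV*(1+r)^k - PMT*((1+r)^k - 1)/r
Growth: (1 + 0.0609)^2 = 1.125509
Accumulated factor: ((1+r)^k - 1)/r = 2.0609
Balance = $31,300.00 * 1.125509 - $11,729.14 * 2.0609
Balance = $11,055.84

$11,055.84


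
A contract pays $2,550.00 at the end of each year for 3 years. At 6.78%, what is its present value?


Formula: PV = PMT * (1 - (1+r)^(-n)) / r
Discount factor: (1 + 0.0678)^(-3) = 0.821354
Bracket: 1 - 0.821354 = 0.178646
PV = $2,550.00 * 0.178646 / 0.0678 = $6,719.00

$6,719.00


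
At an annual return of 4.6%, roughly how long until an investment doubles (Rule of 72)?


Formula: Years ≈ 72 / r
Substituting: Years ≈ 72 / 4.6
Years ≈ 15.7

15.7 years


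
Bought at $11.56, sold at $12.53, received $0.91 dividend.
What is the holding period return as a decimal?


Formula: HPR = (P1 - P0 + D) / P0
Gain: $12.53 - $11.56 + $0.91 = $1.88
HPR = $1.88 / $11.56 = 0.1626

0.1626


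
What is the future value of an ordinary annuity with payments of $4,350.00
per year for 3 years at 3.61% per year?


Formula: FV = PMT * ((1+r)^n - 1) / r
Growth factor: (1 + 0.0361)^3 = 1.112257
Numerator: 1.112257 - 1 = 0.112257
FV = $4,350.00 * 0.112257 / 0.0361 = $13,526.77

$13,526.77


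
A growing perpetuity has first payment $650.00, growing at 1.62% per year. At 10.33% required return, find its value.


Formula: PV = C / (r - g)
Spread: r - g = 0.1033 - 0.0162 = 0.0871
Substituting: PV = $650.00 / 0.0871
PV = $7,462.69

$7,462.69


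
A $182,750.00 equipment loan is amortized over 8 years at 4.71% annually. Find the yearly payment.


Formula: PMT = PV * r / (1 - (1+r)^(-n))
Denominator: 1 - (1 + 0.0471)^(-8) = 0.308018
Numerator: $182,750.00 * 0.0471 = 8607.525
PMT = 8607.525 / 0.308018 = $27,944.87

$27,944.87


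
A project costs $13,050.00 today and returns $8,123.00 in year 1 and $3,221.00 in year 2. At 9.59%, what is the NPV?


Formula: NPV = C0 + C1/(1+r) + C2/(1+r)^2
Discount C1: $8,123.00 / (1 + 0.0959) = $7,412.17
Discount C2: $3,221.00 / (1 + 0.0959)^2 = $2,681.94
NPV = -$13,050.00 + $7,412.17 + $2,681.94 = -$2,955.89

-$2,955.89


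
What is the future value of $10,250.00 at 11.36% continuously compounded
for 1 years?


Formula: FV = P * e^(r*t)
Exponent: r*t = 0.1136 * 1 = 0.1136
e^(0.1136) = 1.120304
FV = $10,250.00 * 1.120304 = $11,483.12

$11,483.12


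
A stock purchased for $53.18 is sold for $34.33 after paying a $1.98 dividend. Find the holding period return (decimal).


Formula: HPR = (P1 - P0 + D) / P0
Gain: $34.33 - $53.18 + $1.98 = -$16.87
HPR = -$16.87 / $53.18 = -0.3172

-0.3172


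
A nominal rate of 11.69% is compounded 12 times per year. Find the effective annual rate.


Formula: EAR = (1 + r/m)^m - 1
Period rate: r/m = 0.1169 / 12 = 0.009742
Compounding: (1 + 0.009742)^12 = 1.123371
EAR = 1.123371 - 1 = 0.123371

0.123371


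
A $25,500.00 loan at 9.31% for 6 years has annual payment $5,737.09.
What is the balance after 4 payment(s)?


Formula: Balance = PV*(1+r)^k - PMT*((1+r)^k - 1)/r
Growth: (1 + 0.0931)^4 = 1.427709
Accumulated factor: ((1+r)^k - 1)/r = 4.594077
Balance = $25,500.00 * 1.427709 - $5,737.09 * 4.594077
Balance = $10,049.93

$10,049.93


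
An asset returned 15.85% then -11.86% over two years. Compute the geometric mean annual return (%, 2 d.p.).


Formula: Geometric mean = ((1+r1)*(1+r2))^(1/2) - 1
Product: (1 + 0.1585) * (1 + -0.1186) = 1.1585 * 0.8814 = 1.021102
Square root: 1.021102^0.5 = 1.010496
Geometric mean = 1.010496 - 1 = 0.010496
As percentage: 1.05%

1.05%


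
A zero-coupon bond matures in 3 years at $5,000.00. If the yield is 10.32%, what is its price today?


Formula: Price = FV / (1 + r)^n
Substituting: Price = $5,000.00 / (1 + 0.1032)^3
Discount factor: (1.1032)^3 = 1.34265
Price = $5,000.00 / 1.34265 = $3,723.98

$3,723.98


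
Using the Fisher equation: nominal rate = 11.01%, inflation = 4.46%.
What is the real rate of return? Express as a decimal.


Formula: (1 + r_real) = (1 + r_nom) / (1 + inflation)
Substituting: (1 + r_real) = 1.1101 / 1.0446
(1 + r_real) = 1.062703
r_real = 1.062703 - 1 = 0.062703

0.062703


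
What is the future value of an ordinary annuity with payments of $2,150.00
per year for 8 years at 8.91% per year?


Formula: FV = PMT * ((1+r)^n - 1) / r
Growth factor: (1 + 0.0891)^8 = 1.979439
Numerator: 1.979439 - 1 = 0.979439
FV = $2,150.00 * 0.979439 / 0.0891 = $23,634.04

$23,634.04


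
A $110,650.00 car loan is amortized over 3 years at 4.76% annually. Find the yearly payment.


Formula: PMT = PV * r / (1 - (1+r)^(-n))
Denominator: 1 - (1 + 0.0476)^(-3) = 0.130212
Numerator: $110,650.00 * 0.0476 = 5266.94
PMT = 5266.94 / 0.130212 = $40,449.03

$40,449.03


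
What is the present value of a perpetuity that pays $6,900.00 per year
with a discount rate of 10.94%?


Formula: PV = C / r
Substituting: PV = $6,900.00 / 0.1094
PV = $63,071.30

$63,071.30


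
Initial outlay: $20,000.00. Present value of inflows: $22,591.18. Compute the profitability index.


Formula: PI = PV(cash flows) / initial investment
Substituting: PI = $22,591.18 / $20,000.00
PI = 1.1296

1.1296


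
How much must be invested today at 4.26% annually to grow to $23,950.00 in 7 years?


Formula: PV = FV / (1 + r)^n
Substituting: PV = $23,950.00 / (1 + 0.0426)^7
Discount factor: (1.0426)^7 = 1.339134
PV = $23,950.00 / 1.339134 = $17,884.69

$17,884.69


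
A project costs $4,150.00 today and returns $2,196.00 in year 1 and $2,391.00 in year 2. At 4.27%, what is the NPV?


Formula: NPV = C0 + C1/(1+r) + C2/(1+r)^2
Discount C1: $2,196.00 / (1 + 0.0427) = $2,106.07
Discount C2: $2,391.00 / (1 + 0.0427)^2 = $2,199.18
NPV = -$4,150.00 + $2,106.07 + $2,199.18 = $155.25

$155.25


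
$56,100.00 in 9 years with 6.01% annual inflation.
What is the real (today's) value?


Formula: Real value = nominal / (1 + inflation)^years
Price level: (1 + 0.0601)^9 = 1.690914
Real value = $56,100.00 / 1.690914 = $33,177.32

$33,177.32


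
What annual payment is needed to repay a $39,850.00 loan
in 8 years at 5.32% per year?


Formula: PMT = PV * r / (1 - (1+r)^(-n))
Denominator: 1 - (1 + 0.0532)^(-8) = 0.339439
Numerator: $39,850.00 * 0.0532 = 2120.02
PMT = 2120.02 / 0.339439 = $6,245.67

$6,245.67


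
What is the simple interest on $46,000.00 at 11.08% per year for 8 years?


Formula: I = P * r * t
Substituting: I = $46,000.00 * 0.1108 * 8
Step: I = $46,000.00 * 0.8864
I = $40,774.40

$40,774.40


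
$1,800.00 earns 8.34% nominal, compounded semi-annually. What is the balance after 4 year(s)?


Formula: FV = P * (1 + r/m)^(m*t)
Period rate: r/m = 0.0834 / 2 = 0.0417
Total periods: m*t = 2 * 4 = 8
Growth factor: (1 + 0.0417)^8 = 1.386568
FV = $1,800.00 * 1.386568 = $2,495.82

$2,495.82


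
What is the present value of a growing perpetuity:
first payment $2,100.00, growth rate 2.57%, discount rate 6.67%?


Formula: PV = C / (r - g)
Spread: r - g = 0.0667 - 0.0257 = 0.041
Substituting: PV = $2,100.00 / 0.041
PV = $51,219.51

$51,219.51


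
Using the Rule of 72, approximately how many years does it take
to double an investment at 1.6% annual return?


Formula: Years ≈ 72 / r
Substituting: Years ≈ 72 / 1.6
Years ≈ 45.0

45.0 years


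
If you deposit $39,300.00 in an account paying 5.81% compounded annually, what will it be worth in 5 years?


Formula: FV = P * (1 + r)^n
Substituting: FV = $39,300.00 * (1 + 0.0581)^5
Growth factor: (1.0581)^5 = 1.326275
FV = $39,300.00 * 1.326275 = $52,122.61

$52,122.61


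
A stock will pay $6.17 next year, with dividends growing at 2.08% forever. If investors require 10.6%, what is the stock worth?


Formula: P = D1 / (r - g)
Spread: r - g = 0.106 - 0.0208 = 0.0852
Substituting: P = $6.17 / 0.0852
P = $72.42

$72.42


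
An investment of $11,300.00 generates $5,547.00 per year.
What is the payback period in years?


Formula: Payback = investment / annual cash flow
Substituting: Payback = $11,300.00 / $5,547.00
Payback = 2.0371 years

2.0371 years


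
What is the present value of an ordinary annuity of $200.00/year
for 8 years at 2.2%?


Formula: PV = PMT * (1 - (1+r)^(-n)) / r
Discount factor: (1 + 0.022)^(-8) = 0.84022
Bracket: 1 - 0.84022 = 0.15978
PV = $200.00 * 0.15978 / 0.022 = $1,452.55

$1,452.55


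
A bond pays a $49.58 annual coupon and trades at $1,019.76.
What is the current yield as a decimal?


Formula: Current yield = annual coupon / price
Substituting: CY = $49.58 / $1,019.76
CY = 0.048619

0.048619


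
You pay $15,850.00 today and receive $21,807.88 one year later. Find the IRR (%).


Formula: IRR = C1/C0 - 1
Substituting: IRR = $21,807.88 / $15,850.00 - 1
Ratio: 1.375891 - 1 = 0.375891
IRR = 37.5891%

37.5891%


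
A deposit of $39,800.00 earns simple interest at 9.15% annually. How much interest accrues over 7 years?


Formula: I = P * r * t
Substituting: I = $39,800.00 * 0.0915 * 7
Step: I = $39,800.00 * 0.6405
I = $25,491.90

$25,491.90


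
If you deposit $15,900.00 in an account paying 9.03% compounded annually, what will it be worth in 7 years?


Formula: FV = P * (1 + r)^n
Substituting: FV = $15,900.00 * (1 + 0.0903)^7
Growth factor: (1.0903)^7 = 1.831564
FV = $15,900.00 * 1.831564 = $29,121.87

$29,121.87


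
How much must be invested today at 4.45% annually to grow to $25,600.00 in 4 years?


Formula: PV = FV / (1 + r)^n
Substituting: PV = $25,600.00 / (1 + 0.0445)^4
Discount factor: (1.0445)^4 = 1.190238
PV = $25,600.00 / 1.190238 = $21,508.31

$21,508.31


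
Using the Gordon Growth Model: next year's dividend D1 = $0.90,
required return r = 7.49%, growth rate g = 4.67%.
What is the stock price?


Formula: P = D1 / (r - g)
Spread: r - g = 0.0749 - 0.0467 = 0.0282
Substituting: P = $0.90 / 0.0282
P = $31.91

$31.91


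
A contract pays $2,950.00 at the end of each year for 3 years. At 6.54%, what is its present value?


Formula: PV = PMT * (1 - (1+r)^(-n)) / r
Discount factor: (1 + 0.0654)^(-3) = 0.826917
Bracket: 1 - 0.826917 = 0.173083
PV = $2,950.00 * 0.173083 / 0.0654 = $7,807.26

$7,807.26


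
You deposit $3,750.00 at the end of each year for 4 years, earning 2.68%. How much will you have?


Formula: FV = PMT * ((1+r)^n - 1) / r
Growth factor: (1 + 0.0268)^4 = 1.111587
Numerator: 1.111587 - 1 = 0.111587
FV = $3,750.00 * 0.111587 / 0.0268 = $15,613.85

$15,613.85


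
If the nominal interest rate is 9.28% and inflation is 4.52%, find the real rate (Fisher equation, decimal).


Formula: (1 + r_real) = (1 + r_nom) / (1 + inflation)
Substituting: (1 + r_real) = 1.0928 / 1.0452
(1 + r_real) = 1.045542
r_real = 1.045542 - 1 = 0.045542

0.045542


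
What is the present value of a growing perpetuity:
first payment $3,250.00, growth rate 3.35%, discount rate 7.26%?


Formula: PV = C / (r - g)
Spread: r - g = 0.0726 - 0.0335 = 0.0391
Substituting: PV = $3,250.00 / 0.0391
PV = $83,120.20

$83,120.20


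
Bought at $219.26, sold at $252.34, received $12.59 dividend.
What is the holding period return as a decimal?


Formula: HPR = (P1 - P0 + D) / P0
Gain: $252.34 - $219.26 + $12.59 = $45.67
HPR = $45.67 / $219.26 = 0.2083

0.2083


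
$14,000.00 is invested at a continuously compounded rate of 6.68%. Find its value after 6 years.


Formula: FV = P * e^(r*t)
Exponent: r*t = 0.0668 * 6 = 0.4008
e^(0.4008) = 1.493019
FV = $14,000.00 * 1.493019 = $20,902.26

$20,902.26


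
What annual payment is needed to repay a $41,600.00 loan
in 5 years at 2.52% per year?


Formula: PMT = PV * r / (1 - (1+r)^(-n))
Denominator: 1 - (1 + 0.0252)^(-5) = 0.117008
Numerator: $41,600.00 * 0.0252 = 1048.32
PMT = 1048.32 / 0.117008 = $8,959.43

$8,959.43


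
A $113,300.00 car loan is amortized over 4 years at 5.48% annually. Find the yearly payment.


Formula: PMT = PV * r / (1 - (1+r)^(-n))
Denominator: 1 - (1 + 0.0548)^(-4) = 0.192171
Numerator: $113,300.00 * 0.0548 = 6208.84
PMT = 6208.84 / 0.192171 = $32,308.96

$32,308.96


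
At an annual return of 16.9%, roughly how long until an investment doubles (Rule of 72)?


Formula: Years ≈ 72 / r
Substituting: Years ≈ 72 / 16.9
Years ≈ 4.3

4.3 years


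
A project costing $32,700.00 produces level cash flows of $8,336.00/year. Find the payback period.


Formula: Payback = investment / annual cash flow
Substituting: Payback = $32,700.00 / $8,336.00
Payback = 3.9227 years

3.9227 years


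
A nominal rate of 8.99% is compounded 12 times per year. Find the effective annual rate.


Formula: EAR = (1 + r/m)^m - 1
Period rate: r/m = 0.0899 / 12 = 0.007492
Compounding: (1 + 0.007492)^12 = 1.093698
EAR = 1.093698 - 1 = 0.093698

0.093698


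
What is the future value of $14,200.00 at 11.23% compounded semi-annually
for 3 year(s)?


Formula: FV = P * (1 + r/m)^(m*t)
Period rate: r/m = 0.1123 / 2 = 0.05615
Total periods: m*t = 2 * 3 = 6
Growth factor: (1 + 0.05615)^6 = 1.387885
FV = $14,200.00 * 1.387885 = $19,707.97

$19,707.97


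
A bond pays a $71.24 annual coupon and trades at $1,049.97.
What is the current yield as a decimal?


Formula: Current yield = annual coupon / price
Substituting: CY = $71.24 / $1,049.97
CY = 0.06785

0.06785


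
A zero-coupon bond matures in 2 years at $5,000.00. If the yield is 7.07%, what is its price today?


Formula: Price = FV / (1 + r)^n
Substituting: Price = $5,000.00 / (1 + 0.0707)^2
Discount factor: (1.0707)^2 = 1.146398
Price = $5,000.00 / 1.146398 = $4,361.49

$4,361.49


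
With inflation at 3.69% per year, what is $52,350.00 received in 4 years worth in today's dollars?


Formula: Real value = nominal / (1 + inflation)^years
Price level: (1 + 0.0369)^4 = 1.155972
Real value = $52,350.00 / 1.155972 = $45,286.54

$45,286.54


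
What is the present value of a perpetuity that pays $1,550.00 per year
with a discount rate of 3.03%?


Formula: PV = C / r
Substituting: PV = $1,550.00 / 0.0303
PV = $51,155.12

$51,155.12


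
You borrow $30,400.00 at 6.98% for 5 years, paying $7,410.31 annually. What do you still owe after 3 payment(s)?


Formula: Balance = PV*(1+r)^k - PMT*((1+r)^k - 1)/r
Growth: (1 + 0.0698)^3 = 1.224356
Accumulated factor: ((1+r)^k - 1)/r = 3.214272
Balance = $30,400.00 * 1.224356 - $7,410.31 * 3.214272
Balance = $13,401.68

$13,401.68


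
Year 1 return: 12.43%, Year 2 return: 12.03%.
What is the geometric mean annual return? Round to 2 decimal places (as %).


Formula: Geometric mean = ((1+r1)*(1+r2))^(1/2) - 1
Product: (1 + 0.1243) * (1 + 0.1203) = 1.1243 * 1.1203 = 1.259553
Square root: 1.259553^0.5 = 1.122298
Geometric mean = 1.122298 - 1 = 0.122298
As percentage: 12.23%

12.23%


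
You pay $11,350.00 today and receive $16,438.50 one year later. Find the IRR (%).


Formula: IRR = C1/C0 - 1
Substituting: IRR = $16,438.50 / $11,350.00 - 1
Ratio: 1.448326 - 1 = 0.448326
IRR = 44.8326%

44.8326%


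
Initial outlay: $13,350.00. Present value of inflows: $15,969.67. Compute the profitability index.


Formula: PI = PV(cash flows) / initial investment
Substituting: PI = $15,969.67 / $13,350.00
PI = 1.1962

1.1962


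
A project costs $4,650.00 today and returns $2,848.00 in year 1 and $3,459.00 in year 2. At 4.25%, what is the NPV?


Formula: NPV = C0 + C1/(1+r) + C2/(1+r)^2
Discount C1: $2,848.00 / (1 + 0.0425) = $2,731.89
Discount C2: $3,459.00 / (1 + 0.0425)^2 = $3,182.72
NPV = -$4,650.00 + $2,731.89 + $3,182.72 = $1,264.61

$1,264.61


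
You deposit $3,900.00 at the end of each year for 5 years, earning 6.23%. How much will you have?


Formula: FV = PMT * ((1+r)^n - 1) / r
Growth factor: (1 + 0.0623)^5 = 1.352807
Numerator: 1.352807 - 1 = 0.352807
FV = $3,900.00 * 0.352807 / 0.0623 = $22,085.84

$22,085.84


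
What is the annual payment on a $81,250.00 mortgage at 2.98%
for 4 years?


Formula: PMT = PV * r / (1 - (1+r)^(-n))
Denominator: 1 - (1 + 0.0298)^(-4) = 0.110823
Numerator: $81,250.00 * 0.0298 = 2421.25
PMT = 2421.25 / 0.110823 = $21,847.99

$21,847.99


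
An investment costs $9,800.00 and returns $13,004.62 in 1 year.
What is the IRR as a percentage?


Formula: IRR = C1/C0 - 1
Substituting: IRR = $13,004.62 / $9,800.00 - 1
Ratio: 1.327002 - 1 = 0.327002
IRR = 32.7002%

32.7002%
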